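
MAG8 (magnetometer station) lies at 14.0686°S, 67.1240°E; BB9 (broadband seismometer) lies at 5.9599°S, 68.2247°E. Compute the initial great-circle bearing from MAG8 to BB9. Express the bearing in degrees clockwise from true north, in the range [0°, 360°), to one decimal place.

7.7°

Δλ = 1.1007°
y = sin Δλ · cos φ₂ = 0.019106
x = cos φ₁ sin φ₂ − sin φ₁ cos φ₂ cos Δλ = 0.141007
θ = atan2(y, x) = 7.7163° → 7.7163° (mod 360°)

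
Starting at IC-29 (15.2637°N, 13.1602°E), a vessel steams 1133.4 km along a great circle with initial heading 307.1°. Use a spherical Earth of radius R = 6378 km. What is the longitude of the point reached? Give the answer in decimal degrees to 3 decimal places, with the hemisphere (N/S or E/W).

δ = d/R = 1133.4/6378 = 0.177705 rad
φ₂ = arcsin(sin φ₁ cos δ + cos φ₁ sin δ cos θ)
   = arcsin(0.26326·0.98425 + 0.96472·0.17677·0.60321) = 21.22210°
λ₂ = λ₁ + atan2(sin θ sin δ cos φ₁, cos δ − sin φ₁ sin φ₂) = 4.46103°

4.461°E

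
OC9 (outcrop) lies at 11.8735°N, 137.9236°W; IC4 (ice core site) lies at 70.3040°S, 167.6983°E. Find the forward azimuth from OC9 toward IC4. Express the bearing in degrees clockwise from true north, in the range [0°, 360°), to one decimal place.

195.9°

Δλ = -54.3781°
y = sin Δλ · cos φ₂ = -0.273964
x = cos φ₁ sin φ₂ − sin φ₁ cos φ₂ cos Δλ = -0.961739
θ = atan2(y, x) = -164.0997° → 195.9003° (mod 360°)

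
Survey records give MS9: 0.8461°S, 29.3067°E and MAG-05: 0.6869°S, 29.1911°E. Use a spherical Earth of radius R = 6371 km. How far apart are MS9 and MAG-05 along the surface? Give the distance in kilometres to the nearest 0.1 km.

21.9 km

Δφ = 0.1592°,  Δλ = -0.1156°
a = sin²(Δφ/2) + cos φ₁ cos φ₂ sin²(Δλ/2) = 0.000003
c = 2·arcsin(√a) = 0.003434 rad = 0.1967°
d = R·c = 6371 × 0.003434 = 21.9 km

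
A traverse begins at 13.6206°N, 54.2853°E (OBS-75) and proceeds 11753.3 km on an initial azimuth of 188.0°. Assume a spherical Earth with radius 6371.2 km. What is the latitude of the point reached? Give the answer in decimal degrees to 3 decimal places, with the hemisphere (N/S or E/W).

81.988°S

δ = d/R = 11753.3/6371.2 = 1.844755 rad
φ₂ = arcsin(sin φ₁ cos δ + cos φ₁ sin δ cos θ)
   = arcsin(0.23549·-0.27054 + 0.97188·0.96271·-0.99027) = -81.98768°
λ₂ = λ₁ + atan2(sin θ sin δ cos φ₁, cos δ − sin φ₁ sin φ₂) = -51.71994°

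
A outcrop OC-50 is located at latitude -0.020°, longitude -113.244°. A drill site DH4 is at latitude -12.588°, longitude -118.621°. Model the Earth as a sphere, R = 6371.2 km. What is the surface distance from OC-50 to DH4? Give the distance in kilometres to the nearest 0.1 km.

1518.2 km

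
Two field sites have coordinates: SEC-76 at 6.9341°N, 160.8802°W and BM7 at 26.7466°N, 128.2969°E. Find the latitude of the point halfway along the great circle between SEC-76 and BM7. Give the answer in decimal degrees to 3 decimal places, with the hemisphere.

Bx = cos φ₂ cos Δλ = 0.293343,  By = cos φ₂ sin Δλ = -0.843451
φₘ = atan2(sin φ₁ + sin φ₂, √((cos φ₁ + Bx)² + By²)) = 20.36124°
λₘ = λ₁ + atan2(By, cos φ₁ + Bx) = 165.86065°

20.361°N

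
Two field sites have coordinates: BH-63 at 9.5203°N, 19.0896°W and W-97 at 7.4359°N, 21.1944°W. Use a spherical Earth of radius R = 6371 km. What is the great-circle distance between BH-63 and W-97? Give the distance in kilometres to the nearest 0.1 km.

Δφ = -2.0844°,  Δλ = -2.1048°
a = sin²(Δφ/2) + cos φ₁ cos φ₂ sin²(Δλ/2) = 0.000661
c = 2·arcsin(√a) = 0.051415 rad = 2.9459°
d = R·c = 6371 × 0.051415 = 327.6 km

327.6 km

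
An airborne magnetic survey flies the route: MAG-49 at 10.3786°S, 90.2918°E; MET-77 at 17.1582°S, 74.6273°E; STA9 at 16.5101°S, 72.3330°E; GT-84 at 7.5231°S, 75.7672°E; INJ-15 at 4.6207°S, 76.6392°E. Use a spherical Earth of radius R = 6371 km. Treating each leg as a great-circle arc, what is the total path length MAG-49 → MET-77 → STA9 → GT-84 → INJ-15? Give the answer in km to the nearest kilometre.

3509 km

MAG-49→MET-77: c = 0.290501 rad, d = 1850.78 km
MET-77→STA9: c = 0.039961 rad, d = 254.59 km
STA9→GT-84: c = 0.167426 rad, d = 1066.67 km
GT-84→INJ-15: c = 0.052868 rad, d = 336.82 km
Total = 1850.78 + 254.59 + 1066.67 + 336.82 = 3508.87 km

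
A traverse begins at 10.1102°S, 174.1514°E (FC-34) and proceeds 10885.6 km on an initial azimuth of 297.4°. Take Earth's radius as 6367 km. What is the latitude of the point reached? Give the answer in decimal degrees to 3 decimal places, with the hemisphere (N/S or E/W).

28.229°N

δ = d/R = 10885.6/6367 = 1.709691 rad
φ₂ = arcsin(sin φ₁ cos δ + cos φ₁ sin δ cos θ)
   = arcsin(-0.17554·-0.13845 + 0.98447·0.99037·0.46020) = 28.22883°
λ₂ = λ₁ + atan2(sin θ sin δ cos φ₁, cos δ − sin φ₁ sin φ₂) = 80.48824°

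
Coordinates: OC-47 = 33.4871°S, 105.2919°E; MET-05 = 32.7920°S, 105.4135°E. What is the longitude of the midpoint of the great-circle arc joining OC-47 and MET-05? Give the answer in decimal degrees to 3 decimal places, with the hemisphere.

105.353°E

Bx = cos φ₂ cos Δλ = 0.840640,  By = cos φ₂ sin Δλ = 0.001784
φₘ = atan2(sin φ₁ + sin φ₂, √((cos φ₁ + Bx)² + By²)) = -33.13956°
λₘ = λ₁ + atan2(By, cos φ₁ + Bx) = 105.35294°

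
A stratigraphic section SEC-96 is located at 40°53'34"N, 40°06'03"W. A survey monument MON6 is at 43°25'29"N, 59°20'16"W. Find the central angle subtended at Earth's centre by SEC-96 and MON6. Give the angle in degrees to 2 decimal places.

14.45°

SEC-96: φ = +40.89278°, λ = -40.10083°
MON6: φ = +43.42472°, λ = -59.33778°
Δφ = 2.5319°,  Δλ = -19.2369°
a = sin²(Δφ/2) + cos φ₁ cos φ₂ sin²(Δλ/2) = 0.015816
c = 2·arcsin(√a) = 0.252188 rad = 14.4493°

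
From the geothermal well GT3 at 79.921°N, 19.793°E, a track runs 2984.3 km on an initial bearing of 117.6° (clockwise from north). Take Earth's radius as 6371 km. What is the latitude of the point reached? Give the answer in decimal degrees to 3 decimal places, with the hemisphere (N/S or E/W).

δ = d/R = 2984.3/6371 = 0.468419 rad
φ₂ = arcsin(sin φ₁ cos δ + cos φ₁ sin δ cos θ)
   = arcsin(0.98457·0.89228 + 0.17501·0.45148·-0.46330) = 57.34207°
λ₂ = λ₁ + atan2(sin θ sin δ cos φ₁, cos δ − sin φ₁ sin φ₂) = 67.64763°

57.342°N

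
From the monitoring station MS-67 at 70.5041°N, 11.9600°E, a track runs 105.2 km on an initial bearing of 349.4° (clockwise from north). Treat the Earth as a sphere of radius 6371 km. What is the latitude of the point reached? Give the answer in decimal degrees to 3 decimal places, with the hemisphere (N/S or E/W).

δ = d/R = 105.2/6371 = 0.016512 rad
φ₂ = arcsin(sin φ₁ cos δ + cos φ₁ sin δ cos θ)
   = arcsin(0.94267·0.99986 + 0.33374·0.01651·0.98294) = 71.43326°
λ₂ = λ₁ + atan2(sin θ sin δ cos φ₁, cos δ − sin φ₁ sin φ₂) = 11.41344°

71.433°N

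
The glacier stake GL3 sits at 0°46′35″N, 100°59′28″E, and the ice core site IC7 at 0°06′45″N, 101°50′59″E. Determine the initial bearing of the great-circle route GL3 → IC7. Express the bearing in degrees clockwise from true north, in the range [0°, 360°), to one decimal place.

GL3: φ = +0.77639°, λ = +100.99111°
IC7: φ = +0.11250°, λ = +101.84972°
Δλ = 0.8586°
y = sin Δλ · cos φ₂ = 0.014985
x = cos φ₁ sin φ₂ − sin φ₁ cos φ₂ cos Δλ = -0.011585
θ = atan2(y, x) = 127.7085° → 127.7085° (mod 360°)

127.7°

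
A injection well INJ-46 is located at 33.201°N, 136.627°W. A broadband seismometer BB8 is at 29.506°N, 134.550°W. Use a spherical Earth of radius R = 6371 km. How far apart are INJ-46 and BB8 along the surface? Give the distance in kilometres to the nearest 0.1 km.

455.7 km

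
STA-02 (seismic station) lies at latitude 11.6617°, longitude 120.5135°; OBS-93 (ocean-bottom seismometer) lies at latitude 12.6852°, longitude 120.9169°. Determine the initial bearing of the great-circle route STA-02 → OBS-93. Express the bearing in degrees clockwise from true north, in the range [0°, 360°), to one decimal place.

Δλ = 0.4034°
y = sin Δλ · cos φ₂ = 0.006869
x = cos φ₁ sin φ₂ − sin φ₁ cos φ₂ cos Δλ = 0.017867
θ = atan2(y, x) = 21.0282° → 21.0282° (mod 360°)

21.0°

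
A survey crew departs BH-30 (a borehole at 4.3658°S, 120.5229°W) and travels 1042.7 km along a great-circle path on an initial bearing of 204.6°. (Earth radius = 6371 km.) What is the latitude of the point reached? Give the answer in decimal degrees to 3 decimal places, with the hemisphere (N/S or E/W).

δ = d/R = 1042.7/6371 = 0.163663 rad
φ₂ = arcsin(sin φ₁ cos δ + cos φ₁ sin δ cos θ)
   = arcsin(-0.07612·0.98664 + 0.99710·0.16293·-0.90924) = -12.87484°
λ₂ = λ₁ + atan2(sin θ sin δ cos φ₁, cos δ − sin φ₁ sin φ₂) = -124.51250°

12.875°S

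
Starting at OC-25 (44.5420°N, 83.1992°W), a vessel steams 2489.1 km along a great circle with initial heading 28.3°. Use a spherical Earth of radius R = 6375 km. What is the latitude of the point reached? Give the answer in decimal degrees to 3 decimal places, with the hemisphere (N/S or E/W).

62.559°N

δ = d/R = 2489.1/6375 = 0.390447 rad
φ₂ = arcsin(sin φ₁ cos δ + cos φ₁ sin δ cos θ)
   = arcsin(0.70143·0.92474 + 0.71274·0.38060·0.88048) = 62.55921°
λ₂ = λ₁ + atan2(sin θ sin δ cos φ₁, cos δ − sin φ₁ sin φ₂) = -60.14820°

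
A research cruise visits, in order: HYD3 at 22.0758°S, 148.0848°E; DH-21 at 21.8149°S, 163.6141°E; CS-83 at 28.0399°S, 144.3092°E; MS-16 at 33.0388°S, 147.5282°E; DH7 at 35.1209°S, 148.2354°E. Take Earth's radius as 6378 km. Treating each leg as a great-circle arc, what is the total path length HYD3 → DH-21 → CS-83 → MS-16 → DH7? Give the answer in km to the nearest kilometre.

4545 km

HYD3→DH-21: c = 0.251331 rad, d = 1602.99 km
DH-21→CS-83: c = 0.323809 rad, d = 2065.26 km
CS-83→MS-16: c = 0.099751 rad, d = 636.21 km
MS-16→DH7: c = 0.037750 rad, d = 240.77 km
Total = 1602.99 + 2065.26 + 636.21 + 240.77 = 4545.23 km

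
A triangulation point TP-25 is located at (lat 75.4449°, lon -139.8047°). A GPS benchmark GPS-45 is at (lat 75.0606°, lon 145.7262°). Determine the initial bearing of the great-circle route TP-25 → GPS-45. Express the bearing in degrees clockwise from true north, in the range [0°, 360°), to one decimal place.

Δλ = -74.4691°
y = sin Δλ · cos φ₂ = -0.248384
x = cos φ₁ sin φ₂ − sin φ₁ cos φ₂ cos Δλ = 0.176004
θ = atan2(y, x) = -54.6787° → 305.3213° (mod 360°)

305.3°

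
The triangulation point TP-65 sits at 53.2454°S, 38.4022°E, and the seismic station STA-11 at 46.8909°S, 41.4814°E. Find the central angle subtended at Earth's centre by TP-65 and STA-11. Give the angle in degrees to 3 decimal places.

Δφ = 6.3545°,  Δλ = 3.0792°
a = sin²(Δφ/2) + cos φ₁ cos φ₂ sin²(Δλ/2) = 0.003367
c = 2·arcsin(√a) = 0.116119 rad = 6.6531°

6.653°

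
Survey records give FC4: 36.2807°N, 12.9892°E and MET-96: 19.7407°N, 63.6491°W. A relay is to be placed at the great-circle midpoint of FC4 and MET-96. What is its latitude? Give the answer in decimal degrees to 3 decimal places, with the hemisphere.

34.088°N

Bx = cos φ₂ cos Δλ = 0.217516,  By = cos φ₂ sin Δλ = -0.915752
φₘ = atan2(sin φ₁ + sin φ₂, √((cos φ₁ + Bx)² + By²)) = 34.08825°
λₘ = λ₁ + atan2(By, cos φ₁ + Bx) = -28.82663°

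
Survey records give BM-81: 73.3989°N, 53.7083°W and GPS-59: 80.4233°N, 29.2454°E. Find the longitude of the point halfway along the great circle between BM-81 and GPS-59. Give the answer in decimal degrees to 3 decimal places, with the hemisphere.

Bx = cos φ₂ cos Δλ = 0.020409,  By = cos φ₂ sin Δλ = 0.165111
φₘ = atan2(sin φ₁ + sin φ₂, √((cos φ₁ + Bx)² + By²)) = 79.85836°
λₘ = λ₁ + atan2(By, cos φ₁ + Bx) = -25.36694°

25.367°W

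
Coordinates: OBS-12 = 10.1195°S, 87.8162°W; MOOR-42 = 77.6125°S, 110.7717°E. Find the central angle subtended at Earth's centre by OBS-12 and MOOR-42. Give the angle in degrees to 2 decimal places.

91.64°

Δφ = -67.4930°,  Δλ = -161.4121°
a = sin²(Δφ/2) + cos φ₁ cos φ₂ sin²(Δλ/2) = 0.514279
c = 2·arcsin(√a) = 1.599358 rad = 91.6364°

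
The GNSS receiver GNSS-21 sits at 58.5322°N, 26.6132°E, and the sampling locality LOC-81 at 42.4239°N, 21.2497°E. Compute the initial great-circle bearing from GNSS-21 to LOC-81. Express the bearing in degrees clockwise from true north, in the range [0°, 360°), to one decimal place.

194.1°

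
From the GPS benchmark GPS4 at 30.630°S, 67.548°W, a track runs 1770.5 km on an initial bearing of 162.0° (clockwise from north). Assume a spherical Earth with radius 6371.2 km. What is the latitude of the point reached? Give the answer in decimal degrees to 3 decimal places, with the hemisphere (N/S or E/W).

45.598°S

δ = d/R = 1770.5/6371.2 = 0.277891 rad
φ₂ = arcsin(sin φ₁ cos δ + cos φ₁ sin δ cos θ)
   = arcsin(-0.50949·0.96164 + 0.86048·0.27433·-0.95106) = -45.59777°
λ₂ = λ₁ + atan2(sin θ sin δ cos φ₁, cos δ − sin φ₁ sin φ₂) = -60.58915°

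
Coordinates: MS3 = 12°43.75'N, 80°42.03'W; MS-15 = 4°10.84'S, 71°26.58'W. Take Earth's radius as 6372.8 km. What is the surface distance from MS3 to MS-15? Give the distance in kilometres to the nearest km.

MS3: φ = +12.72917°, λ = -80.70050°
MS-15: φ = -4.18067°, λ = -71.44300°
Δφ = -16.9098°,  Δλ = 9.2575°
a = sin²(Δφ/2) + cos φ₁ cos φ₂ sin²(Δλ/2) = 0.027954
c = 2·arcsin(√a) = 0.335964 rad = 19.2493°
d = R·c = 6372.8 × 0.335964 = 2141.0 km

2141 km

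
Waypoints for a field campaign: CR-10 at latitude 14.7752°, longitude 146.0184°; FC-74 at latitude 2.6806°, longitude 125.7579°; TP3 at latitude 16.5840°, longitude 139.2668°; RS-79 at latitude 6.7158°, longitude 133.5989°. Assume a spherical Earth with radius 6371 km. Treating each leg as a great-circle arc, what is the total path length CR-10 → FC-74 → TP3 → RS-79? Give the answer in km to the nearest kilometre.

5994 km

CR-10→FC-74: c = 0.407682 rad, d = 2597.34 km
FC-74→TP3: c = 0.335591 rad, d = 2138.05 km
TP3→RS-79: c = 0.197546 rad, d = 1258.57 km
Total = 2597.34 + 2138.05 + 1258.57 = 5993.96 km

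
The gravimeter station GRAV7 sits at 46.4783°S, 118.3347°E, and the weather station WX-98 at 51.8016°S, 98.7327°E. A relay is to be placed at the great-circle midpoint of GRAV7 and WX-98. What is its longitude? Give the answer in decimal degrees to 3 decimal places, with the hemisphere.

109.066°E

Bx = cos φ₂ cos Δλ = 0.582548,  By = cos φ₂ sin Δλ = -0.207459
φₘ = atan2(sin φ₁ + sin φ₂, √((cos φ₁ + Bx)² + By²)) = -49.55508°
λₘ = λ₁ + atan2(By, cos φ₁ + Bx) = 109.06562°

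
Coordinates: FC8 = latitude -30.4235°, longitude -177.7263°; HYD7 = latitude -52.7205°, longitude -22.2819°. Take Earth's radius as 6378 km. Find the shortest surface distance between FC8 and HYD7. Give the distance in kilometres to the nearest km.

Δφ = -22.2970°,  Δλ = 155.4444°
a = sin²(Δφ/2) + cos φ₁ cos φ₂ sin²(Δλ/2) = 0.536068
c = 2·arcsin(√a) = 1.642996 rad = 94.1367°
d = R·c = 6378 × 1.642996 = 10479.0 km

10479 km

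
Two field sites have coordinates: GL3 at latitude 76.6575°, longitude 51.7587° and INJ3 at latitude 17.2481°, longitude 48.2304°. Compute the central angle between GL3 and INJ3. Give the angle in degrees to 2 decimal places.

Δφ = -59.4094°,  Δλ = -3.5283°
a = sin²(Δφ/2) + cos φ₁ cos φ₂ sin²(Δλ/2) = 0.245759
c = 2·arcsin(√a) = 1.037375 rad = 59.4372°

59.44°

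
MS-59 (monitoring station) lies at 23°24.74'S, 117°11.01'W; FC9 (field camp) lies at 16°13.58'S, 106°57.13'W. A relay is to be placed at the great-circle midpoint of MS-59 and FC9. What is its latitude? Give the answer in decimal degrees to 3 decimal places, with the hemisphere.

19.892°S

MS-59: φ = -23.41233°, λ = -117.18350°
FC9: φ = -16.22633°, λ = -106.95217°
Bx = cos φ₂ cos Δλ = 0.944897,  By = cos φ₂ sin Δλ = 0.170547
φₘ = atan2(sin φ₁ + sin φ₂, √((cos φ₁ + Bx)² + By²)) = -19.89235°
λₘ = λ₁ + atan2(By, cos φ₁ + Bx) = -111.95176°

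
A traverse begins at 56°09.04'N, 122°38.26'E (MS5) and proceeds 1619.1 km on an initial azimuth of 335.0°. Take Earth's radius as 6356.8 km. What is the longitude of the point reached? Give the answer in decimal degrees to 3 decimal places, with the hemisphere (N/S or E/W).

105.688°E

MS5: φ = +56.15067°, λ = +122.63767°
δ = d/R = 1619.1/6356.8 = 0.254704 rad
φ₂ = arcsin(sin φ₁ cos δ + cos φ₁ sin δ cos θ)
   = arcsin(0.83051·0.96774 + 0.55701·0.25196·0.90631) = 68.57649°
λ₂ = λ₁ + atan2(sin θ sin δ cos φ₁, cos δ − sin φ₁ sin φ₂) = 105.68835°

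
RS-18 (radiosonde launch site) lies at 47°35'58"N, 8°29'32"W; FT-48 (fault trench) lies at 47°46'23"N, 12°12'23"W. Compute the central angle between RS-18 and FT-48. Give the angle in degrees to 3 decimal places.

2.506°

RS-18: φ = +47.59944°, λ = -8.49222°
FT-48: φ = +47.77306°, λ = -12.20639°
Δφ = 0.1736°,  Δλ = -3.7142°
a = sin²(Δφ/2) + cos φ₁ cos φ₂ sin²(Δλ/2) = 0.000478
c = 2·arcsin(√a) = 0.043740 rad = 2.5061°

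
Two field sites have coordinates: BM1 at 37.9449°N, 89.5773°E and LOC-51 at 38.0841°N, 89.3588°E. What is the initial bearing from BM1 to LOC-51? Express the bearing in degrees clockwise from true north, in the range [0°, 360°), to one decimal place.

Δλ = -0.2185°
y = sin Δλ · cos φ₂ = -0.003002
x = cos φ₁ sin φ₂ − sin φ₁ cos φ₂ cos Δλ = 0.002433
θ = atan2(y, x) = -50.9733° → 309.0267° (mod 360°)

309.0°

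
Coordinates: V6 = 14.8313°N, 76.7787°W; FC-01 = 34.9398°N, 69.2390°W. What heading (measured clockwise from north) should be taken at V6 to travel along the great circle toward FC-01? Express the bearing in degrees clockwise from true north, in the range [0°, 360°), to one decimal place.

17.3°

Δλ = 7.5397°
y = sin Δλ · cos φ₂ = 0.107563
x = cos φ₁ sin φ₂ − sin φ₁ cos φ₂ cos Δλ = 0.345613
θ = atan2(y, x) = 17.2873° → 17.2873° (mod 360°)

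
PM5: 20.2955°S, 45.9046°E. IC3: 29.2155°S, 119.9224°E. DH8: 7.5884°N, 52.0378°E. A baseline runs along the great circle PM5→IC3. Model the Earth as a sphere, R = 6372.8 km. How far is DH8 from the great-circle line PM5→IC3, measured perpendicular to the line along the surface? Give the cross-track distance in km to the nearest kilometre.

δ₁₃ = central angle PM5→DH8 = 0.497925 rad  (haversine)
θ₁₃ = bearing PM5→DH8 = 12.811°,  θ₁₂ = bearing PM5→IC3 = 114.049°
dₓₜ = R·arcsin(sin δ₁₃ · sin(θ₁₃ − θ₁₂)) = 6372.8·arcsin(0.47760·sin(-101.238°)) = -3106.935 km
|dₓₜ| = 3106.935 km

3107 km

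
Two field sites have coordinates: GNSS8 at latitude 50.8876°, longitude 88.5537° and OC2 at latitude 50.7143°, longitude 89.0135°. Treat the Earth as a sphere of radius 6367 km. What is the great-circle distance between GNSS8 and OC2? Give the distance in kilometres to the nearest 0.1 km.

37.6 km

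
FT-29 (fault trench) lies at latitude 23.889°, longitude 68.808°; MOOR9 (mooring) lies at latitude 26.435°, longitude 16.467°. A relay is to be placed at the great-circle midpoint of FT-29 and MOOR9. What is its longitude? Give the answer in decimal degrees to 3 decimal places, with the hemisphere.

42.931°E

Bx = cos φ₂ cos Δλ = 0.547079,  By = cos φ₂ sin Δλ = -0.708885
φₘ = atan2(sin φ₁ + sin φ₂, √((cos φ₁ + Bx)² + By²)) = 27.62778°
λₘ = λ₁ + atan2(By, cos φ₁ + Bx) = 42.93141°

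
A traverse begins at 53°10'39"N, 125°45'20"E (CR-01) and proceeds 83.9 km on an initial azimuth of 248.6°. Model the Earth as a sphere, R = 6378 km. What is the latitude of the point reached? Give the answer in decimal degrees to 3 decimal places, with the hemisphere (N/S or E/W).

52.897°N

CR-01: φ = +53.17750°, λ = +125.75556°
δ = d/R = 83.9/6378 = 0.013155 rad
φ₂ = arcsin(sin φ₁ cos δ + cos φ₁ sin δ cos θ)
   = arcsin(0.80050·0.99991 + 0.59934·0.01315·-0.36488) = 52.89680°
λ₂ = λ₁ + atan2(sin θ sin δ cos φ₁, cos δ − sin φ₁ sin φ₂) = 124.59225°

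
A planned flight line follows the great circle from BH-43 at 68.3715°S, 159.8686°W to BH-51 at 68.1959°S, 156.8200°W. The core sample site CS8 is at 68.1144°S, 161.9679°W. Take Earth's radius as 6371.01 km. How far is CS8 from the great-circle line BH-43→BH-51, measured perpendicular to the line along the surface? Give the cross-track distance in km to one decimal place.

δ₁₃ = central angle BH-43→CS8 = 0.014303 rad  (haversine)
θ₁₃ = bearing BH-43→CS8 = 287.307°,  θ₁₂ = bearing BH-43→BH-51 = 82.570°
dₓₜ = R·arcsin(sin δ₁₃ · sin(θ₁₃ − θ₁₂)) = 6371.01·arcsin(0.01430·sin(204.737°)) = -38.129 km
|dₓₜ| = 38.129 km

38.1 km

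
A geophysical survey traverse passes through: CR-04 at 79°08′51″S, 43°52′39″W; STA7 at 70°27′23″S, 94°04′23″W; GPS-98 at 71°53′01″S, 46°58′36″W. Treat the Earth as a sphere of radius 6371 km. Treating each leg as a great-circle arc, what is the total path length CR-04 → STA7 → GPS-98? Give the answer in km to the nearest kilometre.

CR-04: φ = -79.14750°, λ = -43.87750°
STA7: φ = -70.45639°, λ = -94.07306°
GPS-98: φ = -71.88361°, λ = -46.97667°
CR-04→STA7: c = 0.262079 rad, d = 1669.70 km
STA7→GPS-98: c = 0.259637 rad, d = 1654.15 km
Total = 1669.70 + 1654.15 = 3323.85 km

3324 km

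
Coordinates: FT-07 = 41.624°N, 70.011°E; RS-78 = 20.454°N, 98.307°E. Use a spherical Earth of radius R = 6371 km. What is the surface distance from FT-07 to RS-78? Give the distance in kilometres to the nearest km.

3549 km

Δφ = -21.1700°,  Δλ = 28.2960°
a = sin²(Δφ/2) + cos φ₁ cos φ₂ sin²(Δλ/2) = 0.075588
c = 2·arcsin(√a) = 0.557040 rad = 31.9161°
d = R·c = 6371 × 0.557040 = 3548.9 km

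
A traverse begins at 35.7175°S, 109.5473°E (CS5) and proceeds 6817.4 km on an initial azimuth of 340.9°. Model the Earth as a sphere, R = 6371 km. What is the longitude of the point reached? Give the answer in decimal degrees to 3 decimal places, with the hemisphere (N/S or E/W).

δ = d/R = 6817.4/6371 = 1.070067 rad
φ₂ = arcsin(sin φ₁ cos δ + cos φ₁ sin δ cos θ)
   = arcsin(-0.58379·0.48007 + 0.81191·0.87723·0.94495) = 23.12660°
λ₂ = λ₁ + atan2(sin θ sin δ cos φ₁, cos δ − sin φ₁ sin φ₂) = 91.35970°

91.360°E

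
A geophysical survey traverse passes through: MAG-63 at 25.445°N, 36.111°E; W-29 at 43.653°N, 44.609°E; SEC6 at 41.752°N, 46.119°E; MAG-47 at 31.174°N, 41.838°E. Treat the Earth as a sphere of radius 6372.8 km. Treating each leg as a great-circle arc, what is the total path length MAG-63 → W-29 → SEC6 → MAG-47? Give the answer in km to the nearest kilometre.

MAG-63→W-29: c = 0.339998 rad, d = 2166.74 km
W-29→SEC6: c = 0.038416 rad, d = 244.82 km
SEC6→MAG-47: c = 0.194083 rad, d = 1236.85 km
Total = 2166.74 + 244.82 + 1236.85 = 3648.41 km

3648 km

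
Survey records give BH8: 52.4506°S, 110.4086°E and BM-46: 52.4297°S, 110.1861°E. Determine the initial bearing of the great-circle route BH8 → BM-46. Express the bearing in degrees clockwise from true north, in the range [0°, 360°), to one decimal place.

Δλ = -0.2225°
y = sin Δλ · cos φ₂ = -0.002368
x = cos φ₁ sin φ₂ − sin φ₁ cos φ₂ cos Δλ = 0.000361
θ = atan2(y, x) = -81.3283° → 278.6717° (mod 360°)

278.7°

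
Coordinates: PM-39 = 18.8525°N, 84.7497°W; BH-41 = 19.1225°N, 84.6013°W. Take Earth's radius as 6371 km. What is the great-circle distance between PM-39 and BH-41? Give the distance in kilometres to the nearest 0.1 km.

Δφ = 0.2700°,  Δλ = 0.1484°
a = sin²(Δφ/2) + cos φ₁ cos φ₂ sin²(Δλ/2) = 0.000007
c = 2·arcsin(√a) = 0.005311 rad = 0.3043°
d = R·c = 6371 × 0.005311 = 33.8 km

33.8 km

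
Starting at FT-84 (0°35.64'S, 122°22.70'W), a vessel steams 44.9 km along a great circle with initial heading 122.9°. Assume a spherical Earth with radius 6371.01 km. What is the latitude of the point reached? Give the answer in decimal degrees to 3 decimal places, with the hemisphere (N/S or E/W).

0.813°S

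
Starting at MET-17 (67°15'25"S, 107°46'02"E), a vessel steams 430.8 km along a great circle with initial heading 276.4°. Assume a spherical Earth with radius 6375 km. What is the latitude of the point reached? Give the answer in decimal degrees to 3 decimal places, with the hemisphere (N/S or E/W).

MET-17: φ = -67.25694°, λ = +107.76722°
δ = d/R = 430.8/6375 = 0.067576 rad
φ₂ = arcsin(sin φ₁ cos δ + cos φ₁ sin δ cos θ)
   = arcsin(-0.92225·0.99772 + 0.38660·0.06753·0.11147) = -66.52486°
λ₂ = λ₁ + atan2(sin θ sin δ cos φ₁, cos δ − sin φ₁ sin φ₂) = 98.06922°

66.525°S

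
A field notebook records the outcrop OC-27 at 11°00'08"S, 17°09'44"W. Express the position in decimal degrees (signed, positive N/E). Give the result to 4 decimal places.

-11.0022°, -17.1622°

lat: 11.0022° S → -11.0022°
lon: 17.1622° W → -17.1622°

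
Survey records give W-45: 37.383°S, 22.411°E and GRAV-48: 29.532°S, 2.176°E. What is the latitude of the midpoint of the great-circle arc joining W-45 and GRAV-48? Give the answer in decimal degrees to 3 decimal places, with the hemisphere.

Bx = cos φ₂ cos Δλ = 0.816381,  By = cos φ₂ sin Δλ = -0.300936
φₘ = atan2(sin φ₁ + sin φ₂, √((cos φ₁ + Bx)² + By²)) = -33.87092°
λₘ = λ₁ + atan2(By, cos φ₁ + Bx) = 11.82990°

33.871°S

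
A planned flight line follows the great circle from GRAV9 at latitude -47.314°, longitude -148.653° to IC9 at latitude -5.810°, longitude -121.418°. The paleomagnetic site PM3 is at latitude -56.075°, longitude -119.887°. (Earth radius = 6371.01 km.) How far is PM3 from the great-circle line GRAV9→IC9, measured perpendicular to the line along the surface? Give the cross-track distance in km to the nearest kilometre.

δ₁₃ = central angle GRAV9→PM3 = 0.343337 rad  (haversine)
θ₁₃ = bearing GRAV9→PM3 = 127.075°,  θ₁₂ = bearing GRAV9→IC9 = 38.055°
dₓₜ = R·arcsin(sin δ₁₃ · sin(θ₁₃ − θ₁₂)) = 6371.01·arcsin(0.33663·sin(89.020°)) = 2187.069 km
|dₓₜ| = 2187.069 km

2187 km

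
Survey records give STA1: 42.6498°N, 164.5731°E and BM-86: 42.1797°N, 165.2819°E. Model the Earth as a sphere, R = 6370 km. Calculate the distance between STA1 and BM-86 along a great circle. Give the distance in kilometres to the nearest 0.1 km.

Δφ = -0.4701°,  Δλ = 0.7088°
a = sin²(Δφ/2) + cos φ₁ cos φ₂ sin²(Δλ/2) = 0.000038
c = 2·arcsin(√a) = 0.012277 rad = 0.7034°
d = R·c = 6370 × 0.012277 = 78.2 km

78.2 km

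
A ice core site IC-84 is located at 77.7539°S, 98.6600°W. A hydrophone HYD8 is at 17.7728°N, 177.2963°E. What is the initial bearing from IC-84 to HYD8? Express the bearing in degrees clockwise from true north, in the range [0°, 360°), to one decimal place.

Δλ = -84.0437°
y = sin Δλ · cos φ₂ = -0.947133
x = cos φ₁ sin φ₂ − sin φ₁ cos φ₂ cos Δλ = 0.161314
θ = atan2(y, x) = -80.3342° → 279.6658° (mod 360°)

279.7°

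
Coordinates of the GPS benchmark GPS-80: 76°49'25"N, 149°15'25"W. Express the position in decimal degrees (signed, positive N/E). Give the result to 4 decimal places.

lat: 76.8236° N → +76.8236°
lon: 149.2569° W → -149.2569°

+76.8236°, -149.2569°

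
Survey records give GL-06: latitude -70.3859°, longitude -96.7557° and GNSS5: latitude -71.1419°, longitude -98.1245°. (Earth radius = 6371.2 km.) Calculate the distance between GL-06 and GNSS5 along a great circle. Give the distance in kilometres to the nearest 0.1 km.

97.9 km

Δφ = -0.7560°,  Δλ = -1.3688°
a = sin²(Δφ/2) + cos φ₁ cos φ₂ sin²(Δλ/2) = 0.000059
c = 2·arcsin(√a) = 0.015363 rad = 0.8802°
d = R·c = 6371.2 × 0.015363 = 97.9 km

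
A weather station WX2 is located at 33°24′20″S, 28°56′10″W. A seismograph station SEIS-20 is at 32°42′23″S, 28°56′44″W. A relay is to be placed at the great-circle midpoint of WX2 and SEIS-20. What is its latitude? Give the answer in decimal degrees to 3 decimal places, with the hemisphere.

WX2: φ = -33.40556°, λ = -28.93611°
SEIS-20: φ = -32.70639°, λ = -28.94556°
Bx = cos φ₂ cos Δλ = 0.841451,  By = cos φ₂ sin Δλ = -0.000139
φₘ = atan2(sin φ₁ + sin φ₂, √((cos φ₁ + Bx)² + By²)) = -33.05597°
λₘ = λ₁ + atan2(By, cos φ₁ + Bx) = -28.94085°

33.056°S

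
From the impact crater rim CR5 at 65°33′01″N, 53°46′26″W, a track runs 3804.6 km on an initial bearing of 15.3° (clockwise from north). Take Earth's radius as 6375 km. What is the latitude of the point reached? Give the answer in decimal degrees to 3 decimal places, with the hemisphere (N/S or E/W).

77.776°N

CR5: φ = +65.55028°, λ = -53.77389°
δ = d/R = 3804.6/6375 = 0.596800 rad
φ₂ = arcsin(sin φ₁ cos δ + cos φ₁ sin δ cos θ)
   = arcsin(0.91032·0.82714 + 0.41389·0.56200·0.96456) = 77.77629°
λ₂ = λ₁ + atan2(sin θ sin δ cos φ₁, cos δ − sin φ₁ sin φ₂) = 81.76657°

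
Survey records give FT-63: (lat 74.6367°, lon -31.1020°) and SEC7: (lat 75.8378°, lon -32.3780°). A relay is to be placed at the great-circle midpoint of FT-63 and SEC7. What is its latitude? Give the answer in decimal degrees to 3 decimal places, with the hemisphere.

Bx = cos φ₂ cos Δλ = 0.244607,  By = cos φ₂ sin Δλ = -0.005448
φₘ = atan2(sin φ₁ + sin φ₂, √((cos φ₁ + Bx)² + By²)) = 75.23812°
λₘ = λ₁ + atan2(By, cos φ₁ + Bx) = -31.71462°

75.238°N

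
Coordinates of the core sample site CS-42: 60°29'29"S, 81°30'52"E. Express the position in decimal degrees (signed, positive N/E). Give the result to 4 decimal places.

lat: 60.4914° S → -60.4914°
lon: 81.5144° E → +81.5144°

-60.4914°, +81.5144°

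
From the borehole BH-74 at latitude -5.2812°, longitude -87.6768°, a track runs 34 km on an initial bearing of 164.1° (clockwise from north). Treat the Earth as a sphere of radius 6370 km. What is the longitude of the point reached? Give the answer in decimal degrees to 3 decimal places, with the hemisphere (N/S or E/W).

87.593°W

δ = d/R = 34/6370 = 0.005338 rad
φ₂ = arcsin(sin φ₁ cos δ + cos φ₁ sin δ cos θ)
   = arcsin(-0.09204·0.99999 + 0.99575·0.00534·-0.96174) = -5.57531°
λ₂ = λ₁ + atan2(sin θ sin δ cos φ₁, cos δ − sin φ₁ sin φ₂) = -87.59262°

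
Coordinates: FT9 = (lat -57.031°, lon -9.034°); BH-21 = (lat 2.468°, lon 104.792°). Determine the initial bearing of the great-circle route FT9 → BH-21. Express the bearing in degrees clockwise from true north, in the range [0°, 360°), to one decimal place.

109.0°

Δλ = 113.8260°
y = sin Δλ · cos φ₂ = 0.913928
x = cos φ₁ sin φ₂ − sin φ₁ cos φ₂ cos Δλ = -0.315161
θ = atan2(y, x) = 109.0264° → 109.0264° (mod 360°)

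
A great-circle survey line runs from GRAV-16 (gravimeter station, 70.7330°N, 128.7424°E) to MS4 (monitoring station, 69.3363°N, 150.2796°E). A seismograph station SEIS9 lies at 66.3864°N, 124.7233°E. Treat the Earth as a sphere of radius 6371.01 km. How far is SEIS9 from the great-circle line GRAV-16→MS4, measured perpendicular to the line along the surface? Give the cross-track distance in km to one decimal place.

478.9 km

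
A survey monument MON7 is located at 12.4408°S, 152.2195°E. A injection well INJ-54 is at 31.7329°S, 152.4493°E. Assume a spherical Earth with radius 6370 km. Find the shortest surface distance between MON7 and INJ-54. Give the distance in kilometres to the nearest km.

Δφ = -19.2921°,  Δλ = 0.2298°
a = sin²(Δφ/2) + cos φ₁ cos φ₂ sin²(Δλ/2) = 0.028080
c = 2·arcsin(√a) = 0.336731 rad = 19.2933°
d = R·c = 6370 × 0.336731 = 2145.0 km

2145 km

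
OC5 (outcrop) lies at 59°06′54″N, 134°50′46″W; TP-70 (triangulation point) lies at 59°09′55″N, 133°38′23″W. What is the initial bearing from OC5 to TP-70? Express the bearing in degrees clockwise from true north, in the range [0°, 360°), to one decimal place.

84.8°

OC5: φ = +59.11500°, λ = -134.84611°
TP-70: φ = +59.16528°, λ = -133.63972°
Δλ = 1.2064°
y = sin Δλ · cos φ₂ = 0.010791
x = cos φ₁ sin φ₂ − sin φ₁ cos φ₂ cos Δλ = 0.000975
θ = atan2(y, x) = 84.8373° → 84.8373° (mod 360°)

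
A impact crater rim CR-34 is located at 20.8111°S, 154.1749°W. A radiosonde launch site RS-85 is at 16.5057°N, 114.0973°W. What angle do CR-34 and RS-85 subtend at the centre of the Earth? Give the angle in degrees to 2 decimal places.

54.21°

Δφ = 37.3168°,  Δλ = 40.0776°
a = sin²(Δφ/2) + cos φ₁ cos φ₂ sin²(Δλ/2) = 0.207582
c = 2·arcsin(√a) = 0.946119 rad = 54.2086°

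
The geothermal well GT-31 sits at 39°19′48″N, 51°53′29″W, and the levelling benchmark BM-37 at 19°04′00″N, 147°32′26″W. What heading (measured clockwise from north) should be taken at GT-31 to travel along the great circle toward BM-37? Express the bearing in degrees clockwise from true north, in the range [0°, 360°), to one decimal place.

288.3°

GT-31: φ = +39.33000°, λ = -51.89139°
BM-37: φ = +19.06667°, λ = -147.54056°
Δλ = -95.6492°
y = sin Δλ · cos φ₂ = -0.940549
x = cos φ₁ sin φ₂ − sin φ₁ cos φ₂ cos Δλ = 0.311646
θ = atan2(y, x) = -71.6677° → 288.3323° (mod 360°)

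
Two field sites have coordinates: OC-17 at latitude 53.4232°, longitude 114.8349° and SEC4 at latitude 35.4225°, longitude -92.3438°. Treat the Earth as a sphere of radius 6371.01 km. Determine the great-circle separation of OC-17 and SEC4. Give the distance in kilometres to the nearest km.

Δφ = -18.0007°,  Δλ = 152.8213°
a = sin²(Δφ/2) + cos φ₁ cos φ₂ sin²(Δλ/2) = 0.483264
c = 2·arcsin(√a) = 1.537318 rad = 88.0818°
d = R·c = 6371.01 × 1.537318 = 9794.3 km

9794 km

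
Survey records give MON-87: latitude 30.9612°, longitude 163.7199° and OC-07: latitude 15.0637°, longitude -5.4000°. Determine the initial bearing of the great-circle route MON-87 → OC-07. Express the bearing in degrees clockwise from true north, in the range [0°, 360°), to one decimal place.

Δλ = -169.1199°
y = sin Δλ · cos φ₂ = -0.182268
x = cos φ₁ sin φ₂ − sin φ₁ cos φ₂ cos Δλ = 0.710712
θ = atan2(y, x) = -14.3840° → 345.6160° (mod 360°)

345.6°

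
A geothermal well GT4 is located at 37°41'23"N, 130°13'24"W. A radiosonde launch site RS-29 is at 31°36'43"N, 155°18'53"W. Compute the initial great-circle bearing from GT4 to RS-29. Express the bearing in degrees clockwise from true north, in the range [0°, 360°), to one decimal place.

261.1°

GT4: φ = +37.68972°, λ = -130.22333°
RS-29: φ = +31.61194°, λ = -155.31472°
Δλ = -25.0914°
y = sin Δλ · cos φ₂ = -0.361140
x = cos φ₁ sin φ₂ − sin φ₁ cos φ₂ cos Δλ = -0.056744
θ = atan2(y, x) = -98.9296° → 261.0704° (mod 360°)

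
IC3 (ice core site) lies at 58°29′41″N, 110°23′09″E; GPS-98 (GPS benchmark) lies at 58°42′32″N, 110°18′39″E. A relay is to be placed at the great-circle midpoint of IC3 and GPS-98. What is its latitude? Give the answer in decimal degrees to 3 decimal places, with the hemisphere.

58.602°N

IC3: φ = +58.49472°, λ = +110.38583°
GPS-98: φ = +58.70889°, λ = +110.31083°
Bx = cos φ₂ cos Δλ = 0.519386,  By = cos φ₂ sin Δλ = -0.000680
φₘ = atan2(sin φ₁ + sin φ₂, √((cos φ₁ + Bx)² + By²)) = 58.60181°
λₘ = λ₁ + atan2(By, cos φ₁ + Bx) = 110.34845°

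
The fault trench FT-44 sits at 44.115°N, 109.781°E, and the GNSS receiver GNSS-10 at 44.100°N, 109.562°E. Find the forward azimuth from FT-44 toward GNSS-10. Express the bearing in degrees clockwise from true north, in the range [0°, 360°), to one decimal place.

Δλ = -0.2190°
y = sin Δλ · cos φ₂ = -0.002745
x = cos φ₁ sin φ₂ − sin φ₁ cos φ₂ cos Δλ = -0.000258
θ = atan2(y, x) = -95.3727° → 264.6273° (mod 360°)

264.6°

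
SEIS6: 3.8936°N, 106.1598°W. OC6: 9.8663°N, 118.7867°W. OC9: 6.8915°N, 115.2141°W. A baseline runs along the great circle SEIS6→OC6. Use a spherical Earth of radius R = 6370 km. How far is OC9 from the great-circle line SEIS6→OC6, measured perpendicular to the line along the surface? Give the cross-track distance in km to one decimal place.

134.5 km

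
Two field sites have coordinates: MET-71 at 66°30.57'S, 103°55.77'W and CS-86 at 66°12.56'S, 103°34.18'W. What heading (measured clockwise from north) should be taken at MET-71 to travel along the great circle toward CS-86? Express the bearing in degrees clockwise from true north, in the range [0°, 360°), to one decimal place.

MET-71: φ = -66.50950°, λ = -103.92950°
CS-86: φ = -66.20933°, λ = -103.56967°
Δλ = 0.3598°
y = sin Δλ · cos φ₂ = 0.002533
x = cos φ₁ sin φ₂ − sin φ₁ cos φ₂ cos Δλ = 0.005232
θ = atan2(y, x) = 25.8389° → 25.8389° (mod 360°)

25.8°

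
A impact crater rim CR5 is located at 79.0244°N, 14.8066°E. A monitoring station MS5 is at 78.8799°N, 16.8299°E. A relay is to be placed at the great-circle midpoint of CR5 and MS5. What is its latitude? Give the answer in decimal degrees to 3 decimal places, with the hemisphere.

78.954°N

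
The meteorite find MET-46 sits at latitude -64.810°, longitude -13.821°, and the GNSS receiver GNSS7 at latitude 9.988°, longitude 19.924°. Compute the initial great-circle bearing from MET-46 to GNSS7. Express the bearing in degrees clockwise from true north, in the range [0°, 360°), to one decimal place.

Δλ = 33.7450°
y = sin Δλ · cos φ₂ = 0.547079
x = cos φ₁ sin φ₂ − sin φ₁ cos φ₂ cos Δλ = 0.814858
θ = atan2(y, x) = 33.8766° → 33.8766° (mod 360°)

33.9°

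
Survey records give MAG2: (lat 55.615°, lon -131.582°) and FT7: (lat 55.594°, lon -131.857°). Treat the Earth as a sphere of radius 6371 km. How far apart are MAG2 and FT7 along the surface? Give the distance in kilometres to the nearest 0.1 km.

17.4 km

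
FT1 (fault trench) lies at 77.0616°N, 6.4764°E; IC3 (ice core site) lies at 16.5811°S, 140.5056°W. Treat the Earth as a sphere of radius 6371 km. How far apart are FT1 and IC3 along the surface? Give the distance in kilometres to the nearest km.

13039 km

Δφ = -93.6427°,  Δλ = -146.9820°
a = sin²(Δφ/2) + cos φ₁ cos φ₂ sin²(Δλ/2) = 0.729031
c = 2·arcsin(√a) = 2.046611 rad = 117.2622°
d = R·c = 6371 × 2.046611 = 13039.0 km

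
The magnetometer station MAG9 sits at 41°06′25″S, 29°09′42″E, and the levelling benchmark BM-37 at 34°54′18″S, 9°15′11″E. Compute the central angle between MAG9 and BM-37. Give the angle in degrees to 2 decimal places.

MAG9: φ = -41.10694°, λ = +29.16167°
BM-37: φ = -34.90500°, λ = +9.25306°
Δφ = 6.2019°,  Δλ = -19.9086°
a = sin²(Δφ/2) + cos φ₁ cos φ₂ sin²(Δλ/2) = 0.021391
c = 2·arcsin(√a) = 0.293567 rad = 16.8202°

16.82°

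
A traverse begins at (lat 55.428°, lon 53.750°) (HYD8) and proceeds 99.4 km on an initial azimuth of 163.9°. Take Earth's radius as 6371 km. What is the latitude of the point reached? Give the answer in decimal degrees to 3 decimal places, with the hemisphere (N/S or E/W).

δ = d/R = 99.4/6371 = 0.015602 rad
φ₂ = arcsin(sin φ₁ cos δ + cos φ₁ sin δ cos θ)
   = arcsin(0.82341·0.99988 + 0.56744·0.01560·-0.96078) = 54.56838°
λ₂ = λ₁ + atan2(sin θ sin δ cos φ₁, cos δ − sin φ₁ sin φ₂) = 54.17760°

54.568°N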